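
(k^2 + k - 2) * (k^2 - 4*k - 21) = k^4 - 3*k^3 - 27*k^2 - 13*k + 42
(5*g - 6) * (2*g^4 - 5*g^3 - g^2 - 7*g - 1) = 10*g^5 - 37*g^4 + 25*g^3 - 29*g^2 + 37*g + 6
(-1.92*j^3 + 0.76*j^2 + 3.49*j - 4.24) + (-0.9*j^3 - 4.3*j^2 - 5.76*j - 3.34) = -2.82*j^3 - 3.54*j^2 - 2.27*j - 7.58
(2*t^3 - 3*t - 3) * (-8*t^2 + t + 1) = -16*t^5 + 2*t^4 + 26*t^3 + 21*t^2 - 6*t - 3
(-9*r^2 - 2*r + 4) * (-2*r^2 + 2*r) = 18*r^4 - 14*r^3 - 12*r^2 + 8*r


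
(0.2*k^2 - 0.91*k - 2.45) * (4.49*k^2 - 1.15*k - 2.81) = 0.898*k^4 - 4.3159*k^3 - 10.516*k^2 + 5.3746*k + 6.8845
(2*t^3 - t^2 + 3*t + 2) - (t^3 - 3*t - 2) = t^3 - t^2 + 6*t + 4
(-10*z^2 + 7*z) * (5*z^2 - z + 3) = -50*z^4 + 45*z^3 - 37*z^2 + 21*z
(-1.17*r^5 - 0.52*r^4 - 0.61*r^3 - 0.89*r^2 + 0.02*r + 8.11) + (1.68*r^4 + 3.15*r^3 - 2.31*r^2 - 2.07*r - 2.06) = -1.17*r^5 + 1.16*r^4 + 2.54*r^3 - 3.2*r^2 - 2.05*r + 6.05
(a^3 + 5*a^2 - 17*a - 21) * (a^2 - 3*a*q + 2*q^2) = a^5 - 3*a^4*q + 5*a^4 + 2*a^3*q^2 - 15*a^3*q - 17*a^3 + 10*a^2*q^2 + 51*a^2*q - 21*a^2 - 34*a*q^2 + 63*a*q - 42*q^2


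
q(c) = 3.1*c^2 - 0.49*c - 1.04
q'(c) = 6.2*c - 0.49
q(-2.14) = 14.21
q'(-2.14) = -13.76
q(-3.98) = 50.02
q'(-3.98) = -25.17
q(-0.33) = -0.54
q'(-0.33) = -2.54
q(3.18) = 28.75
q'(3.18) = 19.23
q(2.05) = 10.98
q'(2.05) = 12.22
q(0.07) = -1.06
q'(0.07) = -0.06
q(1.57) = 5.83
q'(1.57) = 9.24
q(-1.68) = 8.53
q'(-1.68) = -10.91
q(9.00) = 245.65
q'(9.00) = 55.31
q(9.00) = 245.65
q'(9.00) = 55.31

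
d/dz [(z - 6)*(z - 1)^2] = (z - 1)*(3*z - 13)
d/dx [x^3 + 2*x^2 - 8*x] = 3*x^2 + 4*x - 8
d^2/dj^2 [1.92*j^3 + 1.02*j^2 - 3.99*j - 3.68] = 11.52*j + 2.04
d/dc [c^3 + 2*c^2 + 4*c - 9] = 3*c^2 + 4*c + 4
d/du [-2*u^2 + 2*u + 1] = 2 - 4*u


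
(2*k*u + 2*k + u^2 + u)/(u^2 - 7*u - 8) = (2*k + u)/(u - 8)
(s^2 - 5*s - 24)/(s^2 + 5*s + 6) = (s - 8)/(s + 2)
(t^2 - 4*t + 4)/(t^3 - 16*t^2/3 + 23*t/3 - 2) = 3*(t - 2)/(3*t^2 - 10*t + 3)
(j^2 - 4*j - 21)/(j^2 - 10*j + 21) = (j + 3)/(j - 3)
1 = 1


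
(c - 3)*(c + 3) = c^2 - 9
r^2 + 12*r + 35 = (r + 5)*(r + 7)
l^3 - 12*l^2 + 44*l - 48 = (l - 6)*(l - 4)*(l - 2)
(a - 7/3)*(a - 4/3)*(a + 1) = a^3 - 8*a^2/3 - 5*a/9 + 28/9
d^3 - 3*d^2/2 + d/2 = d*(d - 1)*(d - 1/2)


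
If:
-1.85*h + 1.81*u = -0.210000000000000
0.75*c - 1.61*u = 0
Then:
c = 2.14666666666667*u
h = 0.978378378378378*u + 0.113513513513514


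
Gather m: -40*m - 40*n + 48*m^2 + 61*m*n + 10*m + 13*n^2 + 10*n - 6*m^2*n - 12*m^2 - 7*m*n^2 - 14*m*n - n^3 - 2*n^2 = m^2*(36 - 6*n) + m*(-7*n^2 + 47*n - 30) - n^3 + 11*n^2 - 30*n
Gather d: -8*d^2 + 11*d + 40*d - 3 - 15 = -8*d^2 + 51*d - 18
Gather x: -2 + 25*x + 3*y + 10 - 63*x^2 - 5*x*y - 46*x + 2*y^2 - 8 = -63*x^2 + x*(-5*y - 21) + 2*y^2 + 3*y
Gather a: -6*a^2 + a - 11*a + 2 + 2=-6*a^2 - 10*a + 4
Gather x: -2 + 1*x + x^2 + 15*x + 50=x^2 + 16*x + 48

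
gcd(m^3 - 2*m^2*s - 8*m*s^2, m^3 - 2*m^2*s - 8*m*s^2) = -m^3 + 2*m^2*s + 8*m*s^2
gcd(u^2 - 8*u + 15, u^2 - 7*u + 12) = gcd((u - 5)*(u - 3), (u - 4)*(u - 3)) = u - 3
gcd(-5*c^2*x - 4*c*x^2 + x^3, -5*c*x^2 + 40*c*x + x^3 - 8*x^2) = -5*c*x + x^2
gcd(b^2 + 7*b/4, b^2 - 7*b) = b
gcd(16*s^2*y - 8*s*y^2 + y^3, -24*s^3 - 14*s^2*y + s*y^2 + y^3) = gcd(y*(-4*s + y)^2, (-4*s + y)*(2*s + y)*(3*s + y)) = -4*s + y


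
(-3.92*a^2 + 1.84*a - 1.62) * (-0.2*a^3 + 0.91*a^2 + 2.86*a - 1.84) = 0.784*a^5 - 3.9352*a^4 - 9.2128*a^3 + 11.001*a^2 - 8.0188*a + 2.9808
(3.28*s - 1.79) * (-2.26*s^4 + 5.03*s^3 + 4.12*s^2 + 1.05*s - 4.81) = -7.4128*s^5 + 20.5438*s^4 + 4.5099*s^3 - 3.9308*s^2 - 17.6563*s + 8.6099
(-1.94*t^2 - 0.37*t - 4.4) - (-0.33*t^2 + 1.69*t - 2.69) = -1.61*t^2 - 2.06*t - 1.71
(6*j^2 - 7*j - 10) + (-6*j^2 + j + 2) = -6*j - 8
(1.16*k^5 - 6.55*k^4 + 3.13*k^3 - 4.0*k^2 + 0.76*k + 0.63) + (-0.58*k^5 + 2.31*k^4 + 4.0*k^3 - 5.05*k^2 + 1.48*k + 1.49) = 0.58*k^5 - 4.24*k^4 + 7.13*k^3 - 9.05*k^2 + 2.24*k + 2.12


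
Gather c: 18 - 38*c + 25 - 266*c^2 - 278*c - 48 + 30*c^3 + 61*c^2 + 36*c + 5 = 30*c^3 - 205*c^2 - 280*c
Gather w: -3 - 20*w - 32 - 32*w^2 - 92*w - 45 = -32*w^2 - 112*w - 80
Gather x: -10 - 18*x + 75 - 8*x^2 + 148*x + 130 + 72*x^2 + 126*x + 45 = 64*x^2 + 256*x + 240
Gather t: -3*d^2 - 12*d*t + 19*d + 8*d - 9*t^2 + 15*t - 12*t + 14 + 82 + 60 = -3*d^2 + 27*d - 9*t^2 + t*(3 - 12*d) + 156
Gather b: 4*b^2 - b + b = 4*b^2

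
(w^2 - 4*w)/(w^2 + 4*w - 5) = w*(w - 4)/(w^2 + 4*w - 5)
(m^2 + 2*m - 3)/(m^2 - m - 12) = (m - 1)/(m - 4)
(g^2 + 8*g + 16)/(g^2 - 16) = (g + 4)/(g - 4)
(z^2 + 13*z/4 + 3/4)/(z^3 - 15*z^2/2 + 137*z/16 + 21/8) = 4*(z + 3)/(4*z^2 - 31*z + 42)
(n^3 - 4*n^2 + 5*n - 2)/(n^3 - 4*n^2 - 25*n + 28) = (n^2 - 3*n + 2)/(n^2 - 3*n - 28)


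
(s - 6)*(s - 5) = s^2 - 11*s + 30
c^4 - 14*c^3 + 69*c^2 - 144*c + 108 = (c - 6)*(c - 3)^2*(c - 2)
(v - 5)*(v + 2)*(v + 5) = v^3 + 2*v^2 - 25*v - 50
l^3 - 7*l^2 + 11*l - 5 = (l - 5)*(l - 1)^2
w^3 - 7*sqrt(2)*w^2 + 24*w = w*(w - 4*sqrt(2))*(w - 3*sqrt(2))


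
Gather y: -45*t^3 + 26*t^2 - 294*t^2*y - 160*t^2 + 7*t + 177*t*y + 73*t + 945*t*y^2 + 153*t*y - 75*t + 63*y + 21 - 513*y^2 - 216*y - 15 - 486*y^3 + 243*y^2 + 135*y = -45*t^3 - 134*t^2 + 5*t - 486*y^3 + y^2*(945*t - 270) + y*(-294*t^2 + 330*t - 18) + 6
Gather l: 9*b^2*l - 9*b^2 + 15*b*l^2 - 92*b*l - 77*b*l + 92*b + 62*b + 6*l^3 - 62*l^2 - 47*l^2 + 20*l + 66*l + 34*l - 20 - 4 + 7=-9*b^2 + 154*b + 6*l^3 + l^2*(15*b - 109) + l*(9*b^2 - 169*b + 120) - 17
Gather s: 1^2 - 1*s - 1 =-s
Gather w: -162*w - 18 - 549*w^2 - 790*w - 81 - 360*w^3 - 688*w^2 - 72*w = -360*w^3 - 1237*w^2 - 1024*w - 99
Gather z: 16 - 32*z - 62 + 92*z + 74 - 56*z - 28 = 4*z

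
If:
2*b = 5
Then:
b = 5/2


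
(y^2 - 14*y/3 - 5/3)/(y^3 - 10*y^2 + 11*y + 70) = (y + 1/3)/(y^2 - 5*y - 14)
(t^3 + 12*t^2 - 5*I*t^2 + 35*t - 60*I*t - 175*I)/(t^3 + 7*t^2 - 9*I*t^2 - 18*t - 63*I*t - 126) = (t^2 + 5*t*(1 - I) - 25*I)/(t^2 - 9*I*t - 18)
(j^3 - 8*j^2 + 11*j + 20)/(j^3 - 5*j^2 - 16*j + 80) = (j + 1)/(j + 4)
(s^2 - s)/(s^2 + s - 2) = s/(s + 2)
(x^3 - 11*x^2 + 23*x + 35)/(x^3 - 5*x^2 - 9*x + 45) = (x^2 - 6*x - 7)/(x^2 - 9)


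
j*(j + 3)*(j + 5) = j^3 + 8*j^2 + 15*j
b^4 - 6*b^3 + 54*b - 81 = (b - 3)^3*(b + 3)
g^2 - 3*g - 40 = (g - 8)*(g + 5)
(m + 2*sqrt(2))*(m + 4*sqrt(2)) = m^2 + 6*sqrt(2)*m + 16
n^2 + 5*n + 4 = (n + 1)*(n + 4)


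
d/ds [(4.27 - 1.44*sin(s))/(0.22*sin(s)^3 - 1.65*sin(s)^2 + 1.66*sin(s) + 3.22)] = (0.6336*sin(s)^3 - 5.1942*sin(s)^2 + 14.091*sin(s) - 11.725)*cos(s)/(0.0484*sin(s)^6 - 0.726*sin(s)^5 + 3.4529*sin(s)^4 - 4.0612*sin(s)^3 - 7.8704*sin(s)^2 + 10.6904*sin(s) + 10.3684)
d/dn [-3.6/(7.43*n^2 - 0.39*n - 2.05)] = (53.496*n - 1.404)/(-7.43*n^2 + 0.39*n + 2.05)^2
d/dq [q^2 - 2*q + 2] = 2*q - 2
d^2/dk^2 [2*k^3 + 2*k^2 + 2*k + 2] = 12*k + 4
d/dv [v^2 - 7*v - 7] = 2*v - 7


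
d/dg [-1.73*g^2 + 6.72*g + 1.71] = 6.72 - 3.46*g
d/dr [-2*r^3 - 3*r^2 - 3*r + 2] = -6*r^2 - 6*r - 3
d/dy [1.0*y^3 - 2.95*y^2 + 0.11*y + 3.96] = 3.0*y^2 - 5.9*y + 0.11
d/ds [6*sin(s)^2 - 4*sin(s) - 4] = 4*(3*sin(s) - 1)*cos(s)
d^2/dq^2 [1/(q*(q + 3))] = 2*(q^2 + q*(q + 3) + (q + 3)^2)/(q^3*(q + 3)^3)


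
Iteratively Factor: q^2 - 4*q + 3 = (q - 1)*(q - 3)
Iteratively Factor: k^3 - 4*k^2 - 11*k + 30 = (k + 3)*(k^2 - 7*k + 10) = (k - 2)*(k + 3)*(k - 5)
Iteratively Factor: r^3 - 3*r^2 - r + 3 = (r + 1)*(r^2 - 4*r + 3) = (r - 1)*(r + 1)*(r - 3)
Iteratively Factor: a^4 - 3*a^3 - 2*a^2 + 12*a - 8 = (a - 2)*(a^3 - a^2 - 4*a + 4) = (a - 2)*(a - 1)*(a^2 - 4) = (a - 2)*(a - 1)*(a + 2)*(a - 2)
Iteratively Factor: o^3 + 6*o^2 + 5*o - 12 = (o + 3)*(o^2 + 3*o - 4) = (o - 1)*(o + 3)*(o + 4)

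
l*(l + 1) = l^2 + l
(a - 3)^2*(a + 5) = a^3 - a^2 - 21*a + 45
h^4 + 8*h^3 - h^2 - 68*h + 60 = (h - 2)*(h - 1)*(h + 5)*(h + 6)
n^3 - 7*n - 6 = (n - 3)*(n + 1)*(n + 2)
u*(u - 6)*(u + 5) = u^3 - u^2 - 30*u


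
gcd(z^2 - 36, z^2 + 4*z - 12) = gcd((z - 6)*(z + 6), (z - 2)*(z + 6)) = z + 6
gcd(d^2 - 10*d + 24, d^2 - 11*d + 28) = d - 4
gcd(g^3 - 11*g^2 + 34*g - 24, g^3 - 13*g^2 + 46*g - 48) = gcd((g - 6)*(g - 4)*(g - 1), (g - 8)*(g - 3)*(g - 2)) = 1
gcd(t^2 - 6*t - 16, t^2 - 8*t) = t - 8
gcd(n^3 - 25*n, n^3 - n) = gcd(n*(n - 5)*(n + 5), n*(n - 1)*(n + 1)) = n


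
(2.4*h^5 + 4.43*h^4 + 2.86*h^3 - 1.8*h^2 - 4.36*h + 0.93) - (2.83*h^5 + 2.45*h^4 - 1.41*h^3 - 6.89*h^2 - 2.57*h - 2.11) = -0.43*h^5 + 1.98*h^4 + 4.27*h^3 + 5.09*h^2 - 1.79*h + 3.04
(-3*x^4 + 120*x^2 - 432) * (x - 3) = -3*x^5 + 9*x^4 + 120*x^3 - 360*x^2 - 432*x + 1296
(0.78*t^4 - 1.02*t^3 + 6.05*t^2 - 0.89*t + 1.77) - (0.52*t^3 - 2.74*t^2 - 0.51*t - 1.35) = 0.78*t^4 - 1.54*t^3 + 8.79*t^2 - 0.38*t + 3.12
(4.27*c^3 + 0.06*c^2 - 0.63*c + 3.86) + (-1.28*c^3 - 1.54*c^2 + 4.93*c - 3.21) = 2.99*c^3 - 1.48*c^2 + 4.3*c + 0.65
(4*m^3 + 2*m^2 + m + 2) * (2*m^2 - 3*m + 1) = 8*m^5 - 8*m^4 + 3*m^2 - 5*m + 2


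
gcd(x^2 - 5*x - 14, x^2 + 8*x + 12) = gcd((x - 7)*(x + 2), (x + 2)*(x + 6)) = x + 2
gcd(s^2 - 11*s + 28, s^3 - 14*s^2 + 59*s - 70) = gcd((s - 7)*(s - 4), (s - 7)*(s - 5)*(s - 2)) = s - 7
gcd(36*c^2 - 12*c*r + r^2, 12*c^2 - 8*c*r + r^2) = -6*c + r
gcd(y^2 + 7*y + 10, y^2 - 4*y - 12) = y + 2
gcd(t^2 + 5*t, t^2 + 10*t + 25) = t + 5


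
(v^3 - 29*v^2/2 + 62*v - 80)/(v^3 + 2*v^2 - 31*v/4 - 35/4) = 2*(v^2 - 12*v + 32)/(2*v^2 + 9*v + 7)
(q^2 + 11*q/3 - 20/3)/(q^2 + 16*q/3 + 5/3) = (3*q - 4)/(3*q + 1)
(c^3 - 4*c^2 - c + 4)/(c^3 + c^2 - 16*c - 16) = (c - 1)/(c + 4)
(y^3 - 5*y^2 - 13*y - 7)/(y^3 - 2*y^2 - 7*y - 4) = (y - 7)/(y - 4)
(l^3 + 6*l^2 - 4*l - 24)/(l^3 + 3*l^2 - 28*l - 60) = (l - 2)/(l - 5)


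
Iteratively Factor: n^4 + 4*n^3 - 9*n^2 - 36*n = (n - 3)*(n^3 + 7*n^2 + 12*n) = n*(n - 3)*(n^2 + 7*n + 12) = n*(n - 3)*(n + 4)*(n + 3)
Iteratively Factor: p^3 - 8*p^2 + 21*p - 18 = (p - 3)*(p^2 - 5*p + 6) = (p - 3)*(p - 2)*(p - 3)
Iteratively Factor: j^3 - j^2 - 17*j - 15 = (j + 3)*(j^2 - 4*j - 5) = (j + 1)*(j + 3)*(j - 5)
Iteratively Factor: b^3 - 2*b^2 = (b)*(b^2 - 2*b) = b*(b - 2)*(b)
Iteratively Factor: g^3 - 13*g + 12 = (g - 3)*(g^2 + 3*g - 4) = (g - 3)*(g - 1)*(g + 4)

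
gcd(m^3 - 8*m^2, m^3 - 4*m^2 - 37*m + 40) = m - 8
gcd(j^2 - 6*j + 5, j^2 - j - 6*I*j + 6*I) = j - 1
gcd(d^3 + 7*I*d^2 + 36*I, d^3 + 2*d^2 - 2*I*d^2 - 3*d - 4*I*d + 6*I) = d - 2*I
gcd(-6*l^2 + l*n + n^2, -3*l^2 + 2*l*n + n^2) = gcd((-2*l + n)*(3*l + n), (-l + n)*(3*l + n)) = 3*l + n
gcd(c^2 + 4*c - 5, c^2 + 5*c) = c + 5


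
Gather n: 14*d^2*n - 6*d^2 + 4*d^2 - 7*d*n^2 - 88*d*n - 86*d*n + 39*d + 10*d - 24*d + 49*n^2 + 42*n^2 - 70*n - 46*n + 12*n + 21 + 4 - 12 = -2*d^2 + 25*d + n^2*(91 - 7*d) + n*(14*d^2 - 174*d - 104) + 13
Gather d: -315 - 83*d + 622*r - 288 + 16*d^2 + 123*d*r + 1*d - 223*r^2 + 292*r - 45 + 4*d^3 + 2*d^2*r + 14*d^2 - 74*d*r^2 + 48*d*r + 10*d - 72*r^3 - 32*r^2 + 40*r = 4*d^3 + d^2*(2*r + 30) + d*(-74*r^2 + 171*r - 72) - 72*r^3 - 255*r^2 + 954*r - 648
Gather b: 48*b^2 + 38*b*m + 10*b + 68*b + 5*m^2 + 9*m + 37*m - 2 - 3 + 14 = 48*b^2 + b*(38*m + 78) + 5*m^2 + 46*m + 9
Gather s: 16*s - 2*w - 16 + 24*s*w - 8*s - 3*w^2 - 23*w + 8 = s*(24*w + 8) - 3*w^2 - 25*w - 8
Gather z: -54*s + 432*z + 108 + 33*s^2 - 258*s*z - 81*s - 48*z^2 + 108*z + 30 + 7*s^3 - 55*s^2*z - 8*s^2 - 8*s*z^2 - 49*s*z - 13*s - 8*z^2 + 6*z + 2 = 7*s^3 + 25*s^2 - 148*s + z^2*(-8*s - 56) + z*(-55*s^2 - 307*s + 546) + 140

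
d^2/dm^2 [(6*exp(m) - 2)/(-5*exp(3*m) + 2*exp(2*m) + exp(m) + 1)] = (-600*exp(6*m) + 630*exp(5*m) - 364*exp(4*m) - 366*exp(3*m) + 174*exp(2*m) - 8*exp(m) - 8)*exp(m)/(125*exp(9*m) - 150*exp(8*m) - 15*exp(7*m) - 23*exp(6*m) + 63*exp(5*m) + 12*exp(4*m) + 2*exp(3*m) - 9*exp(2*m) - 3*exp(m) - 1)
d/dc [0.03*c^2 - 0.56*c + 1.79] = 0.06*c - 0.56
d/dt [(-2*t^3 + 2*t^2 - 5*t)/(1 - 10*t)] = (40*t^3 - 26*t^2 + 4*t - 5)/(100*t^2 - 20*t + 1)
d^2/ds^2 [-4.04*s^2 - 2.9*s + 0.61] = -8.08000000000000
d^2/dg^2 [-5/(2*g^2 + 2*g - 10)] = 5*(g^2 + g - (2*g + 1)^2 - 5)/(g^2 + g - 5)^3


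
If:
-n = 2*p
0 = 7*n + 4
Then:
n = -4/7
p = 2/7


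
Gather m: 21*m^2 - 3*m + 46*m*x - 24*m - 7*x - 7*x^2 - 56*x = 21*m^2 + m*(46*x - 27) - 7*x^2 - 63*x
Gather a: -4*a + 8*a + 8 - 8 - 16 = 4*a - 16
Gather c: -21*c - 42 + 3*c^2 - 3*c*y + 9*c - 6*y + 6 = 3*c^2 + c*(-3*y - 12) - 6*y - 36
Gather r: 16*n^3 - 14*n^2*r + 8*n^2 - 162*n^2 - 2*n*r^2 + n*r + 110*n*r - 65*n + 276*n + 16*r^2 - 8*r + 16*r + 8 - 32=16*n^3 - 154*n^2 + 211*n + r^2*(16 - 2*n) + r*(-14*n^2 + 111*n + 8) - 24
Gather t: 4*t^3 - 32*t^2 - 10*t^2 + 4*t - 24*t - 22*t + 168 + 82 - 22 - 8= 4*t^3 - 42*t^2 - 42*t + 220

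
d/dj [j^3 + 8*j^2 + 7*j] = 3*j^2 + 16*j + 7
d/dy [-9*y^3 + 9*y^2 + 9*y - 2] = -27*y^2 + 18*y + 9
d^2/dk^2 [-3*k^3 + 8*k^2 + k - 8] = 16 - 18*k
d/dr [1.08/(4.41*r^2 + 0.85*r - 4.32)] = (-9.5256*r - 0.918)/(4.41*r^2 + 0.85*r - 4.32)^2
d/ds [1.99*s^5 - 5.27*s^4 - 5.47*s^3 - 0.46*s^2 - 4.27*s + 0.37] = 9.95*s^4 - 21.08*s^3 - 16.41*s^2 - 0.92*s - 4.27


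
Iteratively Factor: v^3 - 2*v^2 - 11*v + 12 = (v - 1)*(v^2 - v - 12) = (v - 4)*(v - 1)*(v + 3)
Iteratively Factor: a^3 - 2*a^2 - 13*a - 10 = (a + 2)*(a^2 - 4*a - 5) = (a + 1)*(a + 2)*(a - 5)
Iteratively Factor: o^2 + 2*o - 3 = (o + 3)*(o - 1)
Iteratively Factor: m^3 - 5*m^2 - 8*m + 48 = (m + 3)*(m^2 - 8*m + 16) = (m - 4)*(m + 3)*(m - 4)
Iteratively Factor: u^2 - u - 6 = (u + 2)*(u - 3)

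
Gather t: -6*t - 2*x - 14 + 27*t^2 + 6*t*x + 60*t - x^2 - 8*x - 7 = 27*t^2 + t*(6*x + 54) - x^2 - 10*x - 21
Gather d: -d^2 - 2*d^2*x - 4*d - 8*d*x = d^2*(-2*x - 1) + d*(-8*x - 4)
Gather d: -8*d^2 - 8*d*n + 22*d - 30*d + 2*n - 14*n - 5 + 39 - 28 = -8*d^2 + d*(-8*n - 8) - 12*n + 6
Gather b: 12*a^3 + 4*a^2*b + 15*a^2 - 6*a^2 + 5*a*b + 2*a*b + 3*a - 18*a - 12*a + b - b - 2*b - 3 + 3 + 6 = 12*a^3 + 9*a^2 - 27*a + b*(4*a^2 + 7*a - 2) + 6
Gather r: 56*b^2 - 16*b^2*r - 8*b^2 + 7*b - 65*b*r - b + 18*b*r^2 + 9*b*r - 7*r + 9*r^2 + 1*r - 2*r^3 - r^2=48*b^2 + 6*b - 2*r^3 + r^2*(18*b + 8) + r*(-16*b^2 - 56*b - 6)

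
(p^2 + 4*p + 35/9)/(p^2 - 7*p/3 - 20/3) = (p + 7/3)/(p - 4)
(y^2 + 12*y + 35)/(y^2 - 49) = (y + 5)/(y - 7)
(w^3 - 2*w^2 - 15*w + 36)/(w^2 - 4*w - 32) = (w^2 - 6*w + 9)/(w - 8)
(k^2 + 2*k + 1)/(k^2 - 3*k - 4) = (k + 1)/(k - 4)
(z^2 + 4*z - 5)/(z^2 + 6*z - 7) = (z + 5)/(z + 7)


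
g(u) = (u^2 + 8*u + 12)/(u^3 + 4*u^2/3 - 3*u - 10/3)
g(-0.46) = -4.82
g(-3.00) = 0.32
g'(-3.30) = 0.24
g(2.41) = 3.32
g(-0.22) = -3.93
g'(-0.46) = 5.79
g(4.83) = 0.59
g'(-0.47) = 6.05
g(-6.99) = -0.02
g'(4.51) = -0.29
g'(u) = (2*u + 8)/(u^3 + 4*u^2/3 - 3*u - 10/3) + (-3*u^2 - 8*u/3 + 3)*(u^2 + 8*u + 12)/(u^3 + 4*u^2/3 - 3*u - 10/3)^2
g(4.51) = 0.67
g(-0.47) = -4.88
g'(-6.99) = 0.01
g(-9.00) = -0.04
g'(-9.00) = 0.00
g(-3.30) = 0.24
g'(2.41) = -5.04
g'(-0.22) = 2.27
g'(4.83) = -0.23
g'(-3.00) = 0.34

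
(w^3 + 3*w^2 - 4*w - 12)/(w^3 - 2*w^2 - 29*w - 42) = (w - 2)/(w - 7)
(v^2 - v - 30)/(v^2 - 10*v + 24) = (v + 5)/(v - 4)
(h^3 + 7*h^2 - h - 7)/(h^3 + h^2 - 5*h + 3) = (h^2 + 8*h + 7)/(h^2 + 2*h - 3)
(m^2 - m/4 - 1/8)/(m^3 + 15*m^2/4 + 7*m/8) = (2*m - 1)/(m*(2*m + 7))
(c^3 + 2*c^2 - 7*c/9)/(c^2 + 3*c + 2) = c*(9*c^2 + 18*c - 7)/(9*(c^2 + 3*c + 2))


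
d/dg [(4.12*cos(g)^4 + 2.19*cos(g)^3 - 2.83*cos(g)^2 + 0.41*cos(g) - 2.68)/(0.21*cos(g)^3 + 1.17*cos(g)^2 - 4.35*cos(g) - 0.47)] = (-0.8652*cos(g)^6 - 9.6408*cos(g)^5 + 50.6094*cos(g)^4 + 26.9708*cos(g)^3 - 10.4313*cos(g)^2 - 8.9314*cos(g) + 11.8507)*sin(g)/(0.0441*cos(g)^6 + 0.4914*cos(g)^5 - 0.4581*cos(g)^4 - 10.3764*cos(g)^3 + 17.8227*cos(g)^2 + 4.089*cos(g) + 0.2209)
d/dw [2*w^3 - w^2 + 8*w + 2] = 6*w^2 - 2*w + 8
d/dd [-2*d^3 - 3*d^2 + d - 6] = -6*d^2 - 6*d + 1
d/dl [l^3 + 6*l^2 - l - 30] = 3*l^2 + 12*l - 1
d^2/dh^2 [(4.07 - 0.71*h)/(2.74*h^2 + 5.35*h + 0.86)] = (-(0.71*h - 4.07)*(5.48*h + 5.35)*(10.96*h + 10.7) + (11.6724*h - 14.7066)*(2.74*h^2 + 5.35*h + 0.86))/(2.74*h^2 + 5.35*h + 0.86)^3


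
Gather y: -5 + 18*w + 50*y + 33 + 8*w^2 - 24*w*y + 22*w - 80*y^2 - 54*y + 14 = 8*w^2 + 40*w - 80*y^2 + y*(-24*w - 4) + 42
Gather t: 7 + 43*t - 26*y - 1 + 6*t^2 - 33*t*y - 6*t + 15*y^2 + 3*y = 6*t^2 + t*(37 - 33*y) + 15*y^2 - 23*y + 6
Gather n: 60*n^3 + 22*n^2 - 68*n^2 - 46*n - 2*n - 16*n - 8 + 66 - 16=60*n^3 - 46*n^2 - 64*n + 42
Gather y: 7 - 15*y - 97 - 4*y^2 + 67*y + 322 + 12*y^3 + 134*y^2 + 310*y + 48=12*y^3 + 130*y^2 + 362*y + 280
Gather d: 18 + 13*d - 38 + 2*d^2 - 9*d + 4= 2*d^2 + 4*d - 16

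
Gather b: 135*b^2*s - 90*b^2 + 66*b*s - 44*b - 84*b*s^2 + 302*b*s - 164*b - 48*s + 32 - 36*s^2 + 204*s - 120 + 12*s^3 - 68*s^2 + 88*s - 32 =b^2*(135*s - 90) + b*(-84*s^2 + 368*s - 208) + 12*s^3 - 104*s^2 + 244*s - 120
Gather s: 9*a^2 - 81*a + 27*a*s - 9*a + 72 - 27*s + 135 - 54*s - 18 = 9*a^2 - 90*a + s*(27*a - 81) + 189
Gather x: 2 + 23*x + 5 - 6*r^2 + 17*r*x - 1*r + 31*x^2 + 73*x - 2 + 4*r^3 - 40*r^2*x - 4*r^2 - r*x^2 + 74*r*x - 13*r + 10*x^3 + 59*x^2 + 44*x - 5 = 4*r^3 - 10*r^2 - 14*r + 10*x^3 + x^2*(90 - r) + x*(-40*r^2 + 91*r + 140)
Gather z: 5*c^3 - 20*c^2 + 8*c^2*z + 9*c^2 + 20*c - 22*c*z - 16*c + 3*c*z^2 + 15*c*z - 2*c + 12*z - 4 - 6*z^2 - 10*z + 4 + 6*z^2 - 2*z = 5*c^3 - 11*c^2 + 3*c*z^2 + 2*c + z*(8*c^2 - 7*c)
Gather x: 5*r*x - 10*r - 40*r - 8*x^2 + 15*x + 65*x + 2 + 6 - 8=-50*r - 8*x^2 + x*(5*r + 80)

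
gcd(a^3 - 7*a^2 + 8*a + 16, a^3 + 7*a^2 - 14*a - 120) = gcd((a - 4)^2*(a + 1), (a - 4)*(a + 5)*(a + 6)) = a - 4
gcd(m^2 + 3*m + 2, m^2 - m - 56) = 1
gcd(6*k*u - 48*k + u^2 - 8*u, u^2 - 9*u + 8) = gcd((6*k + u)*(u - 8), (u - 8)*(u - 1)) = u - 8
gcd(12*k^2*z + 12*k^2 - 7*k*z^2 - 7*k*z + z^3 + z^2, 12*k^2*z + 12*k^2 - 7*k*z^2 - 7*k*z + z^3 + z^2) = 12*k^2*z + 12*k^2 - 7*k*z^2 - 7*k*z + z^3 + z^2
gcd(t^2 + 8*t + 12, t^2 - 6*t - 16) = t + 2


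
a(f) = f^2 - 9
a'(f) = 2*f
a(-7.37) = 45.32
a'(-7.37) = -14.74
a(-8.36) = 60.89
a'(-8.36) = -16.72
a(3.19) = 1.18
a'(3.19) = 6.38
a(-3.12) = 0.73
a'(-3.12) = -6.24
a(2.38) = -3.34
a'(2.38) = 4.76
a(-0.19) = -8.96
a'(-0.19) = -0.38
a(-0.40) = -8.84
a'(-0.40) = -0.80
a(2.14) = -4.42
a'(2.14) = 4.28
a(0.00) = -9.00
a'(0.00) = 0.00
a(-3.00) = 0.00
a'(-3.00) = -6.00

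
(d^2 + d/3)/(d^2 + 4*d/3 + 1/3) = d/(d + 1)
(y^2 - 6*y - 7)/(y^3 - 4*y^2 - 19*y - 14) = 1/(y + 2)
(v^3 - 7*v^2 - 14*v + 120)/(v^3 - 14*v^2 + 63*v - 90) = (v + 4)/(v - 3)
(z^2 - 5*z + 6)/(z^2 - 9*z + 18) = (z - 2)/(z - 6)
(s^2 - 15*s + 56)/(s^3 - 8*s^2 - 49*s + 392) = 1/(s + 7)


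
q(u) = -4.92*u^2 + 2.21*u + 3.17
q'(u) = 2.21 - 9.84*u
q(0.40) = 3.27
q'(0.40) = -1.73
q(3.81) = -59.83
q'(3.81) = -35.28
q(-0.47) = 1.04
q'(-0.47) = 6.83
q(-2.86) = -43.39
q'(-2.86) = 30.35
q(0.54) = 2.93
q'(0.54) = -3.10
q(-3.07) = -49.99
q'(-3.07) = 32.42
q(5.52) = -134.55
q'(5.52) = -52.11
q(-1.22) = -6.85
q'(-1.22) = 14.21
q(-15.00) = -1136.98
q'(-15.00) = 149.81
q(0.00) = 3.17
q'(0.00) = 2.21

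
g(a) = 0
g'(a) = 0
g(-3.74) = 0.00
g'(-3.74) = 0.00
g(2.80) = 0.00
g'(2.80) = 0.00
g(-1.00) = 0.00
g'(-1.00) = 0.00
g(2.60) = 0.00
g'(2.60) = 0.00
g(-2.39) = 0.00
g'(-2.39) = 0.00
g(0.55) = 0.00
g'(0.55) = 0.00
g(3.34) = 0.00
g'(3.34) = 0.00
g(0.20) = 0.00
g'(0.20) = 0.00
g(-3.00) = 0.00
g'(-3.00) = 0.00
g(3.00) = 0.00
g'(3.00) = 0.00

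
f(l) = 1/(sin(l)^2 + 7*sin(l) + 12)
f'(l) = (-2*sin(l)*cos(l) - 7*cos(l))/(sin(l)^2 + 7*sin(l) + 12)^2 = -(2*sin(l) + 7)*cos(l)/(sin(l)^2 + 7*sin(l) + 12)^2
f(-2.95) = 0.09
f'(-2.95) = 0.06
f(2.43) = 0.06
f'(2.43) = 0.02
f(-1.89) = 0.16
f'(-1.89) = 0.04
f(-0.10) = 0.09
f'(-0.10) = -0.05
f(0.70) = 0.06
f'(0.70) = -0.02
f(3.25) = 0.09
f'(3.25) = 0.05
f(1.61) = 0.05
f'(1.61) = 0.00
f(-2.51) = 0.12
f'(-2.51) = 0.07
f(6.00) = 0.10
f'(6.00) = -0.06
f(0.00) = 0.08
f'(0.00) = -0.05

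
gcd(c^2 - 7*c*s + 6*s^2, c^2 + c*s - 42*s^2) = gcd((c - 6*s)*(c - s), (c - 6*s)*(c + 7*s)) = -c + 6*s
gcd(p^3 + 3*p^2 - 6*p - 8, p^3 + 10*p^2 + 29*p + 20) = p^2 + 5*p + 4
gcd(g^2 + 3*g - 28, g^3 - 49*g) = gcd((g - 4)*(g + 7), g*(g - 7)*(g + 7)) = g + 7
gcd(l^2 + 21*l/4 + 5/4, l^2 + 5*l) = l + 5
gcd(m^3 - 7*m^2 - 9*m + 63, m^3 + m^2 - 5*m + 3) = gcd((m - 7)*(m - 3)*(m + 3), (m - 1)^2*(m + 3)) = m + 3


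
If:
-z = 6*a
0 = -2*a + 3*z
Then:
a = 0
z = 0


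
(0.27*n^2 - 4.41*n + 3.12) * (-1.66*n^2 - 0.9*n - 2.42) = -0.4482*n^4 + 7.0776*n^3 - 1.8636*n^2 + 7.8642*n - 7.5504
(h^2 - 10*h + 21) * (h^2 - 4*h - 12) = h^4 - 14*h^3 + 49*h^2 + 36*h - 252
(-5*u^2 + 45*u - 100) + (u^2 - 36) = -4*u^2 + 45*u - 136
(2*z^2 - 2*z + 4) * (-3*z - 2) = -6*z^3 + 2*z^2 - 8*z - 8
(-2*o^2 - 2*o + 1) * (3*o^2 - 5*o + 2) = -6*o^4 + 4*o^3 + 9*o^2 - 9*o + 2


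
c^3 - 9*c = c*(c - 3)*(c + 3)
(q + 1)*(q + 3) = q^2 + 4*q + 3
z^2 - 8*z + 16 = (z - 4)^2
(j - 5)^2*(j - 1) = j^3 - 11*j^2 + 35*j - 25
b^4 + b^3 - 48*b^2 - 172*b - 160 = (b - 8)*(b + 2)^2*(b + 5)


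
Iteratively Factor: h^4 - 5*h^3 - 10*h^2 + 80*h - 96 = (h - 2)*(h^3 - 3*h^2 - 16*h + 48) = (h - 4)*(h - 2)*(h^2 + h - 12) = (h - 4)*(h - 2)*(h + 4)*(h - 3)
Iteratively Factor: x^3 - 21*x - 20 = (x + 1)*(x^2 - x - 20) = (x + 1)*(x + 4)*(x - 5)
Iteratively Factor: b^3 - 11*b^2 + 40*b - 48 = (b - 3)*(b^2 - 8*b + 16) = (b - 4)*(b - 3)*(b - 4)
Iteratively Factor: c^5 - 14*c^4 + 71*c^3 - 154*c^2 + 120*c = (c - 4)*(c^4 - 10*c^3 + 31*c^2 - 30*c) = c*(c - 4)*(c^3 - 10*c^2 + 31*c - 30) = c*(c - 4)*(c - 2)*(c^2 - 8*c + 15) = c*(c - 4)*(c - 3)*(c - 2)*(c - 5)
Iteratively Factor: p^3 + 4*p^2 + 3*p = (p)*(p^2 + 4*p + 3) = p*(p + 3)*(p + 1)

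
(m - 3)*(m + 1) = m^2 - 2*m - 3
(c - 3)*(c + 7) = c^2 + 4*c - 21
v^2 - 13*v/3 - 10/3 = (v - 5)*(v + 2/3)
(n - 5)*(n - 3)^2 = n^3 - 11*n^2 + 39*n - 45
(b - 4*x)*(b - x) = b^2 - 5*b*x + 4*x^2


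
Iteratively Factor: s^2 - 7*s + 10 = (s - 2)*(s - 5)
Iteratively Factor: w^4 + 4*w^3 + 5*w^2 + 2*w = (w + 1)*(w^3 + 3*w^2 + 2*w) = (w + 1)*(w + 2)*(w^2 + w) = w*(w + 1)*(w + 2)*(w + 1)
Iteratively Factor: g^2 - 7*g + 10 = (g - 5)*(g - 2)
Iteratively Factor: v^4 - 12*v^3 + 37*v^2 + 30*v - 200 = (v - 4)*(v^3 - 8*v^2 + 5*v + 50) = (v - 5)*(v - 4)*(v^2 - 3*v - 10) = (v - 5)*(v - 4)*(v + 2)*(v - 5)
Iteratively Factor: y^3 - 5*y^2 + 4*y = (y)*(y^2 - 5*y + 4) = y*(y - 1)*(y - 4)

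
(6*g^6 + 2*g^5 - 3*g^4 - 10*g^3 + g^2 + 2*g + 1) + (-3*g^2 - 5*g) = 6*g^6 + 2*g^5 - 3*g^4 - 10*g^3 - 2*g^2 - 3*g + 1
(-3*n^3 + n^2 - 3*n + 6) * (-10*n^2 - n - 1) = 30*n^5 - 7*n^4 + 32*n^3 - 58*n^2 - 3*n - 6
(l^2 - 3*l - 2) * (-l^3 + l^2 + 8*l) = -l^5 + 4*l^4 + 7*l^3 - 26*l^2 - 16*l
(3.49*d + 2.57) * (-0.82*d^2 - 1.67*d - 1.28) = -2.8618*d^3 - 7.9357*d^2 - 8.7591*d - 3.2896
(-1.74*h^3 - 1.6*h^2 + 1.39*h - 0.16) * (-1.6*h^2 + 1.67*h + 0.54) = 2.784*h^5 - 0.345799999999999*h^4 - 5.8356*h^3 + 1.7133*h^2 + 0.4834*h - 0.0864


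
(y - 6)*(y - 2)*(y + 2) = y^3 - 6*y^2 - 4*y + 24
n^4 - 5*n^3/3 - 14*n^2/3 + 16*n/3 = n*(n - 8/3)*(n - 1)*(n + 2)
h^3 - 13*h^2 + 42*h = h*(h - 7)*(h - 6)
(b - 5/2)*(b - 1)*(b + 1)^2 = b^4 - 3*b^3/2 - 7*b^2/2 + 3*b/2 + 5/2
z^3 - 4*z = z*(z - 2)*(z + 2)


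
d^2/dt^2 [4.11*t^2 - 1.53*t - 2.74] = 8.22000000000000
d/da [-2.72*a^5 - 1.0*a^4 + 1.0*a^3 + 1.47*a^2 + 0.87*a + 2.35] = -13.6*a^4 - 4.0*a^3 + 3.0*a^2 + 2.94*a + 0.87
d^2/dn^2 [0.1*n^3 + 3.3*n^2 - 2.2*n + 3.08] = 0.6*n + 6.6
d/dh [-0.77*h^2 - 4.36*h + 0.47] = -1.54*h - 4.36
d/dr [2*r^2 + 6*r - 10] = 4*r + 6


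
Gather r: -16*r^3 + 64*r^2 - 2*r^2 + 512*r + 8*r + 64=-16*r^3 + 62*r^2 + 520*r + 64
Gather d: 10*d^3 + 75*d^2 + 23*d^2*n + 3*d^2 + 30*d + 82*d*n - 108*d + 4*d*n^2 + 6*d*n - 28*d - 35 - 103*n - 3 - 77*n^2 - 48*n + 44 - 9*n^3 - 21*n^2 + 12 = 10*d^3 + d^2*(23*n + 78) + d*(4*n^2 + 88*n - 106) - 9*n^3 - 98*n^2 - 151*n + 18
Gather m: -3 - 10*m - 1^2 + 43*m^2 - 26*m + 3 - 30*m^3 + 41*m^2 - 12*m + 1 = -30*m^3 + 84*m^2 - 48*m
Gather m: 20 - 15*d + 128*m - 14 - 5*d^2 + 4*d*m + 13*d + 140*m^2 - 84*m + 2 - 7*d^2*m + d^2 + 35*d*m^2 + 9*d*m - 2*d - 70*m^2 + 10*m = -4*d^2 - 4*d + m^2*(35*d + 70) + m*(-7*d^2 + 13*d + 54) + 8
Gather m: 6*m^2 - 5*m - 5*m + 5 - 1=6*m^2 - 10*m + 4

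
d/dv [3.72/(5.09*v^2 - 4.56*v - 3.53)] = (16.9632 - 37.8696*v)/(-5.09*v^2 + 4.56*v + 3.53)^2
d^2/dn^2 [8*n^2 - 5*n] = 16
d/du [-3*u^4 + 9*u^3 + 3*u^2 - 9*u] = -12*u^3 + 27*u^2 + 6*u - 9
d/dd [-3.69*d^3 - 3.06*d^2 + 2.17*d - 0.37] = -11.07*d^2 - 6.12*d + 2.17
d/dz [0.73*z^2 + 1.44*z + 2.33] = 1.46*z + 1.44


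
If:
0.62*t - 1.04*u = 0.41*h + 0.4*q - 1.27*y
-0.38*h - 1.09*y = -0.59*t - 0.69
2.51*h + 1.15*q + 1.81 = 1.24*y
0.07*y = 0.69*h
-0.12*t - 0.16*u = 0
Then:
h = 0.03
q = -1.33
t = -0.63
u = 0.47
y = 0.28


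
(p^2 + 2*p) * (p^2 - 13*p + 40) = p^4 - 11*p^3 + 14*p^2 + 80*p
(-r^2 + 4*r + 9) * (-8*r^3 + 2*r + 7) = 8*r^5 - 32*r^4 - 74*r^3 + r^2 + 46*r + 63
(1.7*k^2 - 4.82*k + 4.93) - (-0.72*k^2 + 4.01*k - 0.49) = 2.42*k^2 - 8.83*k + 5.42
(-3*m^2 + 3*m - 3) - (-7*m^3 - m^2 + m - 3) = 7*m^3 - 2*m^2 + 2*m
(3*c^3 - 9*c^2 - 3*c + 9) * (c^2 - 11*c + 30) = 3*c^5 - 42*c^4 + 186*c^3 - 228*c^2 - 189*c + 270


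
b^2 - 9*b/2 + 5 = (b - 5/2)*(b - 2)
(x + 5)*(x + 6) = x^2 + 11*x + 30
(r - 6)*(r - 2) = r^2 - 8*r + 12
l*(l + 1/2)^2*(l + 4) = l^4 + 5*l^3 + 17*l^2/4 + l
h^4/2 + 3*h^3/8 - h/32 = h*(h/2 + 1/4)*(h - 1/4)*(h + 1/2)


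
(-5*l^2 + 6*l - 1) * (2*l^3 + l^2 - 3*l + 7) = -10*l^5 + 7*l^4 + 19*l^3 - 54*l^2 + 45*l - 7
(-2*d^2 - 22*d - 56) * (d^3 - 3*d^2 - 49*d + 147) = -2*d^5 - 16*d^4 + 108*d^3 + 952*d^2 - 490*d - 8232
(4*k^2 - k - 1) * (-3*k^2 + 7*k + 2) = -12*k^4 + 31*k^3 + 4*k^2 - 9*k - 2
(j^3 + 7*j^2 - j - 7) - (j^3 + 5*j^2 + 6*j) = 2*j^2 - 7*j - 7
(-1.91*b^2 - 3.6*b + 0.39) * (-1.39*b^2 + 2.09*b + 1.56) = 2.6549*b^4 + 1.0121*b^3 - 11.0457*b^2 - 4.8009*b + 0.6084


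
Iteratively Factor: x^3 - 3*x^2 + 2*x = (x)*(x^2 - 3*x + 2) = x*(x - 2)*(x - 1)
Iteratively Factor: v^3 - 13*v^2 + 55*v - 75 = (v - 3)*(v^2 - 10*v + 25) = (v - 5)*(v - 3)*(v - 5)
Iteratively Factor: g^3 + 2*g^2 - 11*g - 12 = (g - 3)*(g^2 + 5*g + 4) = (g - 3)*(g + 1)*(g + 4)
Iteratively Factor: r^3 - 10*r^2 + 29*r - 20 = (r - 4)*(r^2 - 6*r + 5) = (r - 4)*(r - 1)*(r - 5)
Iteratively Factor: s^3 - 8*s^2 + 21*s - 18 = (s - 2)*(s^2 - 6*s + 9) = (s - 3)*(s - 2)*(s - 3)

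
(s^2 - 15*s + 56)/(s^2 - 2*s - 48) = (s - 7)/(s + 6)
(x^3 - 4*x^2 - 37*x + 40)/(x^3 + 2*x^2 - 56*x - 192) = (x^2 + 4*x - 5)/(x^2 + 10*x + 24)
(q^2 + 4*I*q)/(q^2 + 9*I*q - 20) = q/(q + 5*I)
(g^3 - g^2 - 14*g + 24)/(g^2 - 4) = (g^2 + g - 12)/(g + 2)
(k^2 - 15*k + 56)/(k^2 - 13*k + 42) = (k - 8)/(k - 6)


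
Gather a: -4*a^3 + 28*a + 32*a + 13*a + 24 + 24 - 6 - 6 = -4*a^3 + 73*a + 36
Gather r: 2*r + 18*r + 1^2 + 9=20*r + 10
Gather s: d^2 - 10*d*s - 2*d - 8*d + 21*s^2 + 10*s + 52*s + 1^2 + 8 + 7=d^2 - 10*d + 21*s^2 + s*(62 - 10*d) + 16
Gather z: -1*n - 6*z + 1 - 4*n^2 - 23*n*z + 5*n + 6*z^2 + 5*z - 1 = -4*n^2 + 4*n + 6*z^2 + z*(-23*n - 1)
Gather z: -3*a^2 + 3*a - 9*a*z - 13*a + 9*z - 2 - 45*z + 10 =-3*a^2 - 10*a + z*(-9*a - 36) + 8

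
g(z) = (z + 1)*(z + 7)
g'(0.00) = 8.00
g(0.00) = 7.00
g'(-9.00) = -10.00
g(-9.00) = 16.00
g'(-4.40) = -0.80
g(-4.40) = -8.84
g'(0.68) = 9.36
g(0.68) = 12.90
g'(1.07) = 10.14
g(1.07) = 16.70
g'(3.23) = 14.46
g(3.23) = 43.27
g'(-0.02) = 7.96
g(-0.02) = 6.84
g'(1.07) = 10.14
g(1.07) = 16.70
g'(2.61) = 13.22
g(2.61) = 34.69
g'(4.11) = 16.22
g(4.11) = 56.77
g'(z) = 2*z + 8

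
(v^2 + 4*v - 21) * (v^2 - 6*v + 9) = v^4 - 2*v^3 - 36*v^2 + 162*v - 189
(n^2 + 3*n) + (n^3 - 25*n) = n^3 + n^2 - 22*n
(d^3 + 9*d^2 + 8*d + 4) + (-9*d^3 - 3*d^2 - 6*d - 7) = -8*d^3 + 6*d^2 + 2*d - 3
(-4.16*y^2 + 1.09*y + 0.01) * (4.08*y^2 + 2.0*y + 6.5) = -16.9728*y^4 - 3.8728*y^3 - 24.8192*y^2 + 7.105*y + 0.065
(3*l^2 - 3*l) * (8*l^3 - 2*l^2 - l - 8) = 24*l^5 - 30*l^4 + 3*l^3 - 21*l^2 + 24*l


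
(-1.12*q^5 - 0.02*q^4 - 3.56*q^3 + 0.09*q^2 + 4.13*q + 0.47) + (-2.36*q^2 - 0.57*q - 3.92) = -1.12*q^5 - 0.02*q^4 - 3.56*q^3 - 2.27*q^2 + 3.56*q - 3.45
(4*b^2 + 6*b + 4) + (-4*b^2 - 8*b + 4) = 8 - 2*b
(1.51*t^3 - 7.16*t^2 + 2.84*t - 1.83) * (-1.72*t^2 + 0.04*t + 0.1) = -2.5972*t^5 + 12.3756*t^4 - 5.0202*t^3 + 2.5452*t^2 + 0.2108*t - 0.183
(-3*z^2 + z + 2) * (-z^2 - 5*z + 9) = 3*z^4 + 14*z^3 - 34*z^2 - z + 18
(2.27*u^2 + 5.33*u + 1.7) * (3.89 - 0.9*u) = -2.043*u^3 + 4.0333*u^2 + 19.2037*u + 6.613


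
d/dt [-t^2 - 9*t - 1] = -2*t - 9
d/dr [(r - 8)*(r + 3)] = 2*r - 5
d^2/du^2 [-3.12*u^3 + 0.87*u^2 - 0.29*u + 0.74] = 1.74 - 18.72*u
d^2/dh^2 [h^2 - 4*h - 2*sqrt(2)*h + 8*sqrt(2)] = 2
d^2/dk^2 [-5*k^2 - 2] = -10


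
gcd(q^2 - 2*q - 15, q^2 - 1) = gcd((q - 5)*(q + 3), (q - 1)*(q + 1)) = 1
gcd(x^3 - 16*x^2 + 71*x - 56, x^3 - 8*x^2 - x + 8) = x^2 - 9*x + 8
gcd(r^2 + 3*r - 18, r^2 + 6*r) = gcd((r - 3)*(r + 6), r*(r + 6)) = r + 6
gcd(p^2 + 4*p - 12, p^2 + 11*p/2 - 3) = p + 6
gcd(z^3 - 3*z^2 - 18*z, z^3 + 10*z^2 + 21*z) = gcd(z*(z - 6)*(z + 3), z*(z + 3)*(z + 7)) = z^2 + 3*z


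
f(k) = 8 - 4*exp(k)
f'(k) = -4*exp(k)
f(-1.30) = 6.91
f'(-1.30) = -1.09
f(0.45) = 1.73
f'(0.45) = -6.27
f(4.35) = -301.91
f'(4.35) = -309.91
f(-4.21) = 7.94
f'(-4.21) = -0.06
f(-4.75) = 7.97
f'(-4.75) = -0.03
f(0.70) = -0.06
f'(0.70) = -8.06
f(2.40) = -36.09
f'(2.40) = -44.09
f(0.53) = 1.20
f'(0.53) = -6.80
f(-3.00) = 7.80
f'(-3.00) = -0.20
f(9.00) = -32404.34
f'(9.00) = -32412.34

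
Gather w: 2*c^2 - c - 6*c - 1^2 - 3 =2*c^2 - 7*c - 4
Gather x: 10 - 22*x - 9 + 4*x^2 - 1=4*x^2 - 22*x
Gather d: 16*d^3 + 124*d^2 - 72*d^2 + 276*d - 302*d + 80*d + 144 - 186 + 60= 16*d^3 + 52*d^2 + 54*d + 18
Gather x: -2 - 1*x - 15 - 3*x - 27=-4*x - 44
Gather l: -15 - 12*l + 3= -12*l - 12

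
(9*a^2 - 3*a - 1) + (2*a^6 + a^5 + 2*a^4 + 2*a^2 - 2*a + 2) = 2*a^6 + a^5 + 2*a^4 + 11*a^2 - 5*a + 1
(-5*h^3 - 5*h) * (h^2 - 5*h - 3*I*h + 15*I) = -5*h^5 + 25*h^4 + 15*I*h^4 - 5*h^3 - 75*I*h^3 + 25*h^2 + 15*I*h^2 - 75*I*h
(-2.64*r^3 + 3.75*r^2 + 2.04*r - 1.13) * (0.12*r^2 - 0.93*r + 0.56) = -0.3168*r^5 + 2.9052*r^4 - 4.7211*r^3 + 0.0671999999999999*r^2 + 2.1933*r - 0.6328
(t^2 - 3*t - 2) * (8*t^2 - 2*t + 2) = 8*t^4 - 26*t^3 - 8*t^2 - 2*t - 4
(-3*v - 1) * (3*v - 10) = -9*v^2 + 27*v + 10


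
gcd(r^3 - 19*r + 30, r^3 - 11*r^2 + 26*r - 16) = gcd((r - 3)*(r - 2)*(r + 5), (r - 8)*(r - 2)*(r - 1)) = r - 2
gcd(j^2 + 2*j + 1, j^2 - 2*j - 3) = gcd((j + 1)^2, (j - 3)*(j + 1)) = j + 1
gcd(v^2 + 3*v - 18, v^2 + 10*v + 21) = 1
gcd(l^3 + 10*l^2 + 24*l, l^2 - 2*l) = l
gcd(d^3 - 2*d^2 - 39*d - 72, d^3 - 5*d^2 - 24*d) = d^2 - 5*d - 24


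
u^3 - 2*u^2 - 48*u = u*(u - 8)*(u + 6)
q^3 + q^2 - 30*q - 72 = (q - 6)*(q + 3)*(q + 4)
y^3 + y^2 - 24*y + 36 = (y - 3)*(y - 2)*(y + 6)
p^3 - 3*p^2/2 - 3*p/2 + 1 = (p - 2)*(p - 1/2)*(p + 1)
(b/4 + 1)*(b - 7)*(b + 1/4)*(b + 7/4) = b^4/4 - b^3/4 - 537*b^2/64 - 917*b/64 - 49/16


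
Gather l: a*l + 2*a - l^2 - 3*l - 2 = 2*a - l^2 + l*(a - 3) - 2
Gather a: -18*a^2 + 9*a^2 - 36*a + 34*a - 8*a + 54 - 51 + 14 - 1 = -9*a^2 - 10*a + 16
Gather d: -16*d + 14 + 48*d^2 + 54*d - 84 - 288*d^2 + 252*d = -240*d^2 + 290*d - 70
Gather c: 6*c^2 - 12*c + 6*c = 6*c^2 - 6*c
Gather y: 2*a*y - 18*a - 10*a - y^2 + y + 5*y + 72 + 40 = -28*a - y^2 + y*(2*a + 6) + 112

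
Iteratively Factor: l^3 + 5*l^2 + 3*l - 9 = (l + 3)*(l^2 + 2*l - 3) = (l - 1)*(l + 3)*(l + 3)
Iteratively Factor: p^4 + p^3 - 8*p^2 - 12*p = (p)*(p^3 + p^2 - 8*p - 12) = p*(p - 3)*(p^2 + 4*p + 4) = p*(p - 3)*(p + 2)*(p + 2)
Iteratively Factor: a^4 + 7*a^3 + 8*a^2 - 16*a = (a + 4)*(a^3 + 3*a^2 - 4*a) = a*(a + 4)*(a^2 + 3*a - 4) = a*(a + 4)^2*(a - 1)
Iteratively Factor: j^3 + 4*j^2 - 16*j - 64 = (j + 4)*(j^2 - 16) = (j + 4)^2*(j - 4)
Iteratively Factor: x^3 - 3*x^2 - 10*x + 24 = (x - 4)*(x^2 + x - 6) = (x - 4)*(x - 2)*(x + 3)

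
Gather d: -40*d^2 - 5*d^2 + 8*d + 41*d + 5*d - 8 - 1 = -45*d^2 + 54*d - 9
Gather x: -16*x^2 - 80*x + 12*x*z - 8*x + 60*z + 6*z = -16*x^2 + x*(12*z - 88) + 66*z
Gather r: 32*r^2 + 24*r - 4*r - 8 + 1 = 32*r^2 + 20*r - 7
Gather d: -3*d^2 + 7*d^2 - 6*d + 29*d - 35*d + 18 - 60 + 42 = 4*d^2 - 12*d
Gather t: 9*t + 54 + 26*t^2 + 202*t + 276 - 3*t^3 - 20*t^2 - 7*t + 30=-3*t^3 + 6*t^2 + 204*t + 360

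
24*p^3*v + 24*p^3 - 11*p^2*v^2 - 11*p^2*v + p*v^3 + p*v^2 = (-8*p + v)*(-3*p + v)*(p*v + p)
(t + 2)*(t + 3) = t^2 + 5*t + 6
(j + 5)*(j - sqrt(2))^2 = j^3 - 2*sqrt(2)*j^2 + 5*j^2 - 10*sqrt(2)*j + 2*j + 10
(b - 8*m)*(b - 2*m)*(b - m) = b^3 - 11*b^2*m + 26*b*m^2 - 16*m^3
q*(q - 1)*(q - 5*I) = q^3 - q^2 - 5*I*q^2 + 5*I*q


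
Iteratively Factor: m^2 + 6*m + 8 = (m + 4)*(m + 2)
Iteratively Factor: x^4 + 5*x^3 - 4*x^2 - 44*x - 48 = (x + 2)*(x^3 + 3*x^2 - 10*x - 24) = (x - 3)*(x + 2)*(x^2 + 6*x + 8) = (x - 3)*(x + 2)*(x + 4)*(x + 2)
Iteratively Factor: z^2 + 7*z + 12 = (z + 3)*(z + 4)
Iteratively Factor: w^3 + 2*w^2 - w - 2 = (w + 1)*(w^2 + w - 2) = (w + 1)*(w + 2)*(w - 1)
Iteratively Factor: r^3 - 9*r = (r - 3)*(r^2 + 3*r) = (r - 3)*(r + 3)*(r)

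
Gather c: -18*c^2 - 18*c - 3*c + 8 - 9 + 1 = -18*c^2 - 21*c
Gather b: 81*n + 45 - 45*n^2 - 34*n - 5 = -45*n^2 + 47*n + 40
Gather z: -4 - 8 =-12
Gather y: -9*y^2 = -9*y^2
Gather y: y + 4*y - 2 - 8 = 5*y - 10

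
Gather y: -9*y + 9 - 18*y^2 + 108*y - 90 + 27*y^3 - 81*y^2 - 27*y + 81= 27*y^3 - 99*y^2 + 72*y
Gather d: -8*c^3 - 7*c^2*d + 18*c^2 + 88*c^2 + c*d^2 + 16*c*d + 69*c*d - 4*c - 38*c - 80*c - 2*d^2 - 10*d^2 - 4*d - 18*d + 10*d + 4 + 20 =-8*c^3 + 106*c^2 - 122*c + d^2*(c - 12) + d*(-7*c^2 + 85*c - 12) + 24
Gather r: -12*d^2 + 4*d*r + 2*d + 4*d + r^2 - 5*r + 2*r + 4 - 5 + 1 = -12*d^2 + 6*d + r^2 + r*(4*d - 3)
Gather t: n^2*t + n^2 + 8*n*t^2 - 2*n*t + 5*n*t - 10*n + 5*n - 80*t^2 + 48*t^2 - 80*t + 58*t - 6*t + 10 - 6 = n^2 - 5*n + t^2*(8*n - 32) + t*(n^2 + 3*n - 28) + 4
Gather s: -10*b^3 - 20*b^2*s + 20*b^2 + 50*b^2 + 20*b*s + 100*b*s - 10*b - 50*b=-10*b^3 + 70*b^2 - 60*b + s*(-20*b^2 + 120*b)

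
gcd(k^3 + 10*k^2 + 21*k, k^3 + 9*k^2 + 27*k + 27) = k + 3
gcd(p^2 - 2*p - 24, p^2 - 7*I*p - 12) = 1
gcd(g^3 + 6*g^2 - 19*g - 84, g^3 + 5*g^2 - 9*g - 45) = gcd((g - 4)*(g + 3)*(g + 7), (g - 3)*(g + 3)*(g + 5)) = g + 3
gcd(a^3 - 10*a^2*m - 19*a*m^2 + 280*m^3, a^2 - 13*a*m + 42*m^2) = a - 7*m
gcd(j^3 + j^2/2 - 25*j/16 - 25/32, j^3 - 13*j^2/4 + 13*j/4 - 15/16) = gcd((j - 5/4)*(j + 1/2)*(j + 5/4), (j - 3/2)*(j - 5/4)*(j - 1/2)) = j - 5/4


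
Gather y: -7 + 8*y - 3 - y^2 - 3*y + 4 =-y^2 + 5*y - 6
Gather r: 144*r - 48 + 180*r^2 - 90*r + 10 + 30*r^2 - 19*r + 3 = 210*r^2 + 35*r - 35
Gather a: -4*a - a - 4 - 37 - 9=-5*a - 50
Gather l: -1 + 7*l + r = 7*l + r - 1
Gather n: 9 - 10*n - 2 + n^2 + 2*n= n^2 - 8*n + 7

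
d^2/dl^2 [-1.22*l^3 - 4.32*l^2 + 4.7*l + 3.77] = -7.32*l - 8.64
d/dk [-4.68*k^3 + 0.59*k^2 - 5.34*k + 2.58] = -14.04*k^2 + 1.18*k - 5.34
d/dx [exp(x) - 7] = exp(x)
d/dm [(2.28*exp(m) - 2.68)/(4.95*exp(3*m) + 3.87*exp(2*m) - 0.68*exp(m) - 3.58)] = (-22.572*exp(3*m) + 30.9744*exp(2*m) + 20.7432*exp(m) - 9.9848)*exp(m)/(24.5025*exp(6*m) + 38.313*exp(5*m) + 8.2449*exp(4*m) - 40.7052*exp(3*m) - 27.2468*exp(2*m) + 4.8688*exp(m) + 12.8164)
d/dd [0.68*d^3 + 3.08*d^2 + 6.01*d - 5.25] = 2.04*d^2 + 6.16*d + 6.01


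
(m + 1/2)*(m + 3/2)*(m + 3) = m^3 + 5*m^2 + 27*m/4 + 9/4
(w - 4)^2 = w^2 - 8*w + 16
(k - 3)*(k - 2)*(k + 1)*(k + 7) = k^4 + 3*k^3 - 27*k^2 + 13*k + 42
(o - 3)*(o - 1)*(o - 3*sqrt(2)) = o^3 - 3*sqrt(2)*o^2 - 4*o^2 + 3*o + 12*sqrt(2)*o - 9*sqrt(2)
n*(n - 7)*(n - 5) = n^3 - 12*n^2 + 35*n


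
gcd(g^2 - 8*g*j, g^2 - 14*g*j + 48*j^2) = g - 8*j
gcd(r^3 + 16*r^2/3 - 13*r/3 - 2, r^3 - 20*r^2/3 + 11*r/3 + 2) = r^2 - 2*r/3 - 1/3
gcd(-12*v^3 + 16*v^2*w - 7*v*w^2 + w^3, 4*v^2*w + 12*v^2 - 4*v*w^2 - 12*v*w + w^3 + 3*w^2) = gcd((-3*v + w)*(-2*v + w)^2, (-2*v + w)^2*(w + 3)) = 4*v^2 - 4*v*w + w^2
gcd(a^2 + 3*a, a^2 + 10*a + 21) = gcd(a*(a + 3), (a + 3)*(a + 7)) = a + 3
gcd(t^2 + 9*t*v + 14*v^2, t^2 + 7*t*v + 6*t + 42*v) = t + 7*v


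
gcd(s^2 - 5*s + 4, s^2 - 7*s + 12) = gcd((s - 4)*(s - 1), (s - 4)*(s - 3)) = s - 4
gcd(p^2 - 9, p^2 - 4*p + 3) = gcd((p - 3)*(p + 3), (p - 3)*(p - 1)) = p - 3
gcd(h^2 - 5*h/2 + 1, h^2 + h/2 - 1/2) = h - 1/2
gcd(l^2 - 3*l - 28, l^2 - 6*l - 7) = l - 7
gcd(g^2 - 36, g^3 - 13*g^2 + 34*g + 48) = g - 6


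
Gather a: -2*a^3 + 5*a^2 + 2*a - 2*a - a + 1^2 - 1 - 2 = -2*a^3 + 5*a^2 - a - 2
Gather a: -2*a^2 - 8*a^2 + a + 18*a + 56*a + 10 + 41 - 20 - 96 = -10*a^2 + 75*a - 65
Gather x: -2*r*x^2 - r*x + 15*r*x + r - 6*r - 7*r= -2*r*x^2 + 14*r*x - 12*r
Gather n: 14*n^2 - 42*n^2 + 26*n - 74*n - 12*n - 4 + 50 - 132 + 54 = -28*n^2 - 60*n - 32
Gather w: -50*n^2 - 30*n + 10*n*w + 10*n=-50*n^2 + 10*n*w - 20*n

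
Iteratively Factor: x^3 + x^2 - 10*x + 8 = (x + 4)*(x^2 - 3*x + 2) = (x - 1)*(x + 4)*(x - 2)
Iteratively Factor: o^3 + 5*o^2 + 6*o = (o + 2)*(o^2 + 3*o) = o*(o + 2)*(o + 3)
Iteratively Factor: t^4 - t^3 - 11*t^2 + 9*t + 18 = (t + 3)*(t^3 - 4*t^2 + t + 6) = (t - 3)*(t + 3)*(t^2 - t - 2) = (t - 3)*(t - 2)*(t + 3)*(t + 1)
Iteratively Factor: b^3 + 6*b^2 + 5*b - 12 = (b + 4)*(b^2 + 2*b - 3) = (b - 1)*(b + 4)*(b + 3)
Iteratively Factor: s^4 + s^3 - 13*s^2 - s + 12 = (s - 3)*(s^3 + 4*s^2 - s - 4) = (s - 3)*(s + 1)*(s^2 + 3*s - 4) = (s - 3)*(s - 1)*(s + 1)*(s + 4)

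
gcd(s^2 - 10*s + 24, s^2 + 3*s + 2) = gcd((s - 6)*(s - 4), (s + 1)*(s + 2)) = 1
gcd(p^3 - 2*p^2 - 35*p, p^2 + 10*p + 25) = p + 5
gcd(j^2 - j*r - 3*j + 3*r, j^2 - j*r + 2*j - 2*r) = -j + r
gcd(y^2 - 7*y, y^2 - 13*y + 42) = y - 7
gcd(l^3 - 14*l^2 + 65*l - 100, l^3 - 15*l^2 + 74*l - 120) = l^2 - 9*l + 20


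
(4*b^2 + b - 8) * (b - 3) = 4*b^3 - 11*b^2 - 11*b + 24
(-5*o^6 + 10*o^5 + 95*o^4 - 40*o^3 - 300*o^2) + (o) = -5*o^6 + 10*o^5 + 95*o^4 - 40*o^3 - 300*o^2 + o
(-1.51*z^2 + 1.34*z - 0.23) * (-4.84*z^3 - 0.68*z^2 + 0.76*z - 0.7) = 7.3084*z^5 - 5.4588*z^4 - 0.9456*z^3 + 2.2318*z^2 - 1.1128*z + 0.161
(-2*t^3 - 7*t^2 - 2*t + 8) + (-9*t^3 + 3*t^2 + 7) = -11*t^3 - 4*t^2 - 2*t + 15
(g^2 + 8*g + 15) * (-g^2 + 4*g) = -g^4 - 4*g^3 + 17*g^2 + 60*g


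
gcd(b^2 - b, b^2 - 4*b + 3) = b - 1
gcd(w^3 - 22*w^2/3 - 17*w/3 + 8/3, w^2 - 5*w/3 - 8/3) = w + 1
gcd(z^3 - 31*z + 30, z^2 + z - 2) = z - 1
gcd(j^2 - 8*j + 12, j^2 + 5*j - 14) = j - 2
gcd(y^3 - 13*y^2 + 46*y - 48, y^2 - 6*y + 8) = y - 2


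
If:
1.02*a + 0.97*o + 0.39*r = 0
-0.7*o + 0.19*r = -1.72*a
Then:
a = -0.191949294828744*r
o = -0.200218267293486*r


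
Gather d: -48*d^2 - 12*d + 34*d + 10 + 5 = -48*d^2 + 22*d + 15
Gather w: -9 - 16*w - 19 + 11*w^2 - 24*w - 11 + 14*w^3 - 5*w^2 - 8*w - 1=14*w^3 + 6*w^2 - 48*w - 40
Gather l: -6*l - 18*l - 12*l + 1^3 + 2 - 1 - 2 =-36*l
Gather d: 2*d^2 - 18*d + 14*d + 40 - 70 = 2*d^2 - 4*d - 30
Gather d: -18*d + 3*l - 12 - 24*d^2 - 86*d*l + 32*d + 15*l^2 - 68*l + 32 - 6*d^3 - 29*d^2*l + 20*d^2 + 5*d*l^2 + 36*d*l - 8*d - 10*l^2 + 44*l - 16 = -6*d^3 + d^2*(-29*l - 4) + d*(5*l^2 - 50*l + 6) + 5*l^2 - 21*l + 4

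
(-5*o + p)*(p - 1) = -5*o*p + 5*o + p^2 - p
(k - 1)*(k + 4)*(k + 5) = k^3 + 8*k^2 + 11*k - 20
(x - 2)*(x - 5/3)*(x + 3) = x^3 - 2*x^2/3 - 23*x/3 + 10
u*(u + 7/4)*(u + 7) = u^3 + 35*u^2/4 + 49*u/4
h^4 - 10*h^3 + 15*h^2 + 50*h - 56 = (h - 7)*(h - 4)*(h - 1)*(h + 2)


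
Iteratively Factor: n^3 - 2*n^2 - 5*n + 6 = (n - 1)*(n^2 - n - 6) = (n - 3)*(n - 1)*(n + 2)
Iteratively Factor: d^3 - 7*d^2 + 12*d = (d - 4)*(d^2 - 3*d) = (d - 4)*(d - 3)*(d)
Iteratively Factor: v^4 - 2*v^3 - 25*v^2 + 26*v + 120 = (v + 4)*(v^3 - 6*v^2 - v + 30) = (v - 3)*(v + 4)*(v^2 - 3*v - 10) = (v - 3)*(v + 2)*(v + 4)*(v - 5)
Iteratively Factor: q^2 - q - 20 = (q - 5)*(q + 4)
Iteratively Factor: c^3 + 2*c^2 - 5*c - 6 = (c - 2)*(c^2 + 4*c + 3) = (c - 2)*(c + 1)*(c + 3)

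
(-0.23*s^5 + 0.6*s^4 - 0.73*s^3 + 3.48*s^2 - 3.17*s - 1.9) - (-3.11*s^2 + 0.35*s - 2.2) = -0.23*s^5 + 0.6*s^4 - 0.73*s^3 + 6.59*s^2 - 3.52*s + 0.3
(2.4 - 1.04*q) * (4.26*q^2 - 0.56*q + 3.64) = -4.4304*q^3 + 10.8064*q^2 - 5.1296*q + 8.736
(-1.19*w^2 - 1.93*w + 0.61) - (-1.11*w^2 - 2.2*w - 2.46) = -0.0799999999999998*w^2 + 0.27*w + 3.07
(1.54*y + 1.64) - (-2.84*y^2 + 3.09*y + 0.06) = 2.84*y^2 - 1.55*y + 1.58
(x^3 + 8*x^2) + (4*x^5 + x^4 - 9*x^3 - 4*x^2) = 4*x^5 + x^4 - 8*x^3 + 4*x^2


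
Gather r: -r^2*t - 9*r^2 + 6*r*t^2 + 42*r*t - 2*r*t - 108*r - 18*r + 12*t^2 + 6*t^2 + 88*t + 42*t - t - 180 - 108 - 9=r^2*(-t - 9) + r*(6*t^2 + 40*t - 126) + 18*t^2 + 129*t - 297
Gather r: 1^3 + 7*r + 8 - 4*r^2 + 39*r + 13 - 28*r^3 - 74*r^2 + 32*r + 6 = -28*r^3 - 78*r^2 + 78*r + 28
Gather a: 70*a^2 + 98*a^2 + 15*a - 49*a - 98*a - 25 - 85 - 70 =168*a^2 - 132*a - 180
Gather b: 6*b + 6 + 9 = 6*b + 15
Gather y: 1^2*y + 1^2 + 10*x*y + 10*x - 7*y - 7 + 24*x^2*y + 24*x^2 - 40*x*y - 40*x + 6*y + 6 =24*x^2 - 30*x + y*(24*x^2 - 30*x)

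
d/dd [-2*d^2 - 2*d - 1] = -4*d - 2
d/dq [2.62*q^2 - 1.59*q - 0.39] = 5.24*q - 1.59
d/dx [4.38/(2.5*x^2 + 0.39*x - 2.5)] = (-21.9*x - 1.7082)/(2.5*x^2 + 0.39*x - 2.5)^2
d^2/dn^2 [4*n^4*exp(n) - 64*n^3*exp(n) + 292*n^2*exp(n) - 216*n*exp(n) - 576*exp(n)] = 4*(n^4 - 8*n^3 - 11*n^2 + 142*n - 106)*exp(n)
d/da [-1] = 0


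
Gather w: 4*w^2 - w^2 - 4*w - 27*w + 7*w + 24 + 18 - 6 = 3*w^2 - 24*w + 36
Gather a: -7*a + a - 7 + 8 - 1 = -6*a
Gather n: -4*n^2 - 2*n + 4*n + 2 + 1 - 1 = -4*n^2 + 2*n + 2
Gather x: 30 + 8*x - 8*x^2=-8*x^2 + 8*x + 30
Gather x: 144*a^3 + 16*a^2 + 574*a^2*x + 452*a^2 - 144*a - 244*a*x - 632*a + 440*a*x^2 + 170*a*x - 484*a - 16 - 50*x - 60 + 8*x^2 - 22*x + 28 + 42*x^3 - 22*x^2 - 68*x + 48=144*a^3 + 468*a^2 - 1260*a + 42*x^3 + x^2*(440*a - 14) + x*(574*a^2 - 74*a - 140)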